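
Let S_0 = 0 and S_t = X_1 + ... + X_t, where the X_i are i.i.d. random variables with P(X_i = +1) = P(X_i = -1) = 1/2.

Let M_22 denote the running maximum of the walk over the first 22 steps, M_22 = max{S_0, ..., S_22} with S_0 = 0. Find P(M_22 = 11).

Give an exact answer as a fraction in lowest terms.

Let M_22 = max(S_0,...,S_22). Use the reflection principle: for j ≥ 1, #{paths with M_22 ≥ j} = #{S_22 ≥ j} + #{S_22 ≥ j+1}.
By reflection, #{M_22 ≥ 11} = #{S_22 ≥ 11} + #{S_22 ≥ 12} = 35443 + 35443 = 70886.
#{M_22 ≥ 12} = #{S_22 ≥ 12} + #{S_22 ≥ 13} = 35443 + 9109 = 44552.
#{M_22 = 11} = 70886 - 44552 = 26334.
P(M_22 = 11) = 26334/4194304 = 13167/2097152

Answer: 13167/2097152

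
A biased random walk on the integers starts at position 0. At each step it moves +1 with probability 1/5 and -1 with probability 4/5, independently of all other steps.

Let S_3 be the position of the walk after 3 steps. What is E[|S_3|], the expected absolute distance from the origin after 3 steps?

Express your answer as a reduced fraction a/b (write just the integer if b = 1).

Answer: 51/25

Derivation:
S_3 takes values m ≡ 1 (mod 2) with |m| ≤ 3; P(S_3=m) = C(3,(3+m)/2) · (1/5)^((3+m)/2) · (4/5)^((3-m)/2).
Distribution: P(S=-3)=64/125, P(S=-1)=48/125, P(S=1)=12/125, P(S=3)=1/125
E[|S_3|] = Σ_m |m|·P(S_3=m) = 51/25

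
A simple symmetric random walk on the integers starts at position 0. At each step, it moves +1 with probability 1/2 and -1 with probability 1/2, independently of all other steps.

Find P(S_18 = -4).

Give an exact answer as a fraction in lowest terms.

To reach position -4 after 18 steps: need 7 steps of +1 and 11 of -1.
Favorable paths: C(18,7) = 31824
Total paths: 2^18 = 262144
P = 31824/262144 = 1989/16384

Answer: 1989/16384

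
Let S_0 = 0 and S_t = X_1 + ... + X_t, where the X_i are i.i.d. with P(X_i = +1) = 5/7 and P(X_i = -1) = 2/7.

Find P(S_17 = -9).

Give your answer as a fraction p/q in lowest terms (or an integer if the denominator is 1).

To reach position -9 after 17 steps: need 4 steps of +1 and 13 steps of -1.
Number of such sequences: C(17,4) = 2380
Each has probability (5/7)^4 · (2/7)^13 = 5120000/232630513987207
P = 2380 · 5120000/232630513987207 = 1740800000/33232930569601

Answer: 1740800000/33232930569601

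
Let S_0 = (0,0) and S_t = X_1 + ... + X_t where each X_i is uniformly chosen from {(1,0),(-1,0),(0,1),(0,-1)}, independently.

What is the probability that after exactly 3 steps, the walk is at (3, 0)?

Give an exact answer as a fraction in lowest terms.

Let h be the number of horizontal steps (so 3-h are vertical). To end at (3,0) need (h+3)/2 right-steps and ((3-h)+0)/2 up-steps.
Sum over h with 3 ≤ h ≤ 3, h ≡ 1 (mod 2), 3-h ≡ 0 (mod 2):
h=3: C(3,3)·C(3,3)·C(0,0) = 1·1·1 = 1
Total favorable: 1
Total paths: 4^3 = 64
P = 1/64 = 1/64

Answer: 1/64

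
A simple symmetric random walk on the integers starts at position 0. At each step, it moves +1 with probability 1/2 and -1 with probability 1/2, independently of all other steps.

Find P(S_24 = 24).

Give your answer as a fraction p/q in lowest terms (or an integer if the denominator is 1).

Answer: 1/16777216

Derivation:
To reach position 24 after 24 steps: need 24 steps of +1 and 0 of -1.
Favorable paths: C(24,24) = 1
Total paths: 2^24 = 16777216
P = 1/16777216 = 1/16777216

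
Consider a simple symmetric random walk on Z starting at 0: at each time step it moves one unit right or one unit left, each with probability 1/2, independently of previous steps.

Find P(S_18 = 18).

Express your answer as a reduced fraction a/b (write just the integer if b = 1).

To reach position 18 after 18 steps: need 18 steps of +1 and 0 of -1.
Favorable paths: C(18,18) = 1
Total paths: 2^18 = 262144
P = 1/262144 = 1/262144

Answer: 1/262144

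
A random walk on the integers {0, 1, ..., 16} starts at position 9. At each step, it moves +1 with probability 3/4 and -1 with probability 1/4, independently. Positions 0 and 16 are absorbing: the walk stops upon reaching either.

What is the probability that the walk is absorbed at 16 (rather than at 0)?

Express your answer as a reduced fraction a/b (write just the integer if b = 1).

Biased walk: p = 3/4, q = 1/4, r = q/p = 1/3
Gambler's ruin: P(hit 16 before 0 | start at 9) = (1 - r^a)/(1 - r^N)
r^9 = 1/19683; r^16 = 1/43046721
P = (1 - 1/19683) / (1 - 1/43046721) = 19682/19683 / 43046720/43046721 = 21522267/21523360

Answer: 21522267/21523360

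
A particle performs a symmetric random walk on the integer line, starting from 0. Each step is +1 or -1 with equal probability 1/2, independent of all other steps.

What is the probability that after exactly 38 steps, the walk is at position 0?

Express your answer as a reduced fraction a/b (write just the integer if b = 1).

Answer: 4418157975/34359738368

Derivation:
To return to 0 after 38 steps: need exactly 19 steps of +1 and 19 of -1.
Favorable paths: C(38,19) = 35345263800
Total paths: 2^38 = 274877906944
P = 35345263800/274877906944 = 4418157975/34359738368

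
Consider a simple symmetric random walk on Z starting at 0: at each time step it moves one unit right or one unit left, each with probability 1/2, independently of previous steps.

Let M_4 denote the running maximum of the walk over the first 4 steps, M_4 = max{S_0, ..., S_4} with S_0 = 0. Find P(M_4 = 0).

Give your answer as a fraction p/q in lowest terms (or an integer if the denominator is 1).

Let M_4 = max(S_0,...,S_4). Use the reflection principle: for j ≥ 1, #{paths with M_4 ≥ j} = #{S_4 ≥ j} + #{S_4 ≥ j+1}.
P(M_4 ≥ 0) = 1 since S_0 = 0, so #{M_4 ≥ 0} = 16.
#{M_4 ≥ 1} = #{S_4 ≥ 1} + #{S_4 ≥ 2} = 5 + 5 = 10.
#{M_4 = 0} = 16 - 10 = 6.
P(M_4 = 0) = 6/16 = 3/8

Answer: 3/8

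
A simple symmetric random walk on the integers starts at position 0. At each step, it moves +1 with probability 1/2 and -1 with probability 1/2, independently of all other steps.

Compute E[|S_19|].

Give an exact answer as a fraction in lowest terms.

S_19 takes values m ≡ 1 (mod 2) with |m| ≤ 19; P(S_19=m) = C(19,(19+m)/2)/2^19.
Total paths: 2^19 = 524288
Distribution: P(S=-19)=1/524288, P(S=-17)=19/524288, P(S=-15)=171/524288, P(S=-13)=969/524288, P(S=-11)=3876/524288, P(S=-9)=11628/524288, P(S=-7)=27132/524288, P(S=-5)=50388/524288, P(S=-3)=75582/524288, P(S=-1)=92378/524288, P(S=1)=92378/524288, P(S=3)=75582/524288, P(S=5)=50388/524288, P(S=7)=27132/524288, P(S=9)=11628/524288, P(S=11)=3876/524288, P(S=13)=969/524288, P(S=15)=171/524288, P(S=17)=19/524288, P(S=19)=1/524288
E[|S_19|] = Σ_m |m|·P(S_19=m) = 1847560/524288 = 230945/65536

Answer: 230945/65536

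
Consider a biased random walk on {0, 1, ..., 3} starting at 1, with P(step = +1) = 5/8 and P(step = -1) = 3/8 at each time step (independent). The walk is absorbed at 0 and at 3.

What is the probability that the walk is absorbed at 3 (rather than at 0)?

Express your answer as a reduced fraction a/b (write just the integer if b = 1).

Answer: 25/49

Derivation:
Biased walk: p = 5/8, q = 3/8, r = q/p = 3/5
Gambler's ruin: P(hit 3 before 0 | start at 1) = (1 - r^a)/(1 - r^N)
r^1 = 3/5; r^3 = 27/125
P = (1 - 3/5) / (1 - 27/125) = 2/5 / 98/125 = 25/49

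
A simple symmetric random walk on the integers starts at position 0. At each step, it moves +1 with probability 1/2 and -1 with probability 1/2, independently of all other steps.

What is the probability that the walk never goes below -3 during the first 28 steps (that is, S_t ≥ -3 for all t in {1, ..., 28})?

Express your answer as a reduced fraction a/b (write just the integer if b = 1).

Answer: 145422675/268435456

Derivation:
Let f(t,s) = #length-t paths at position s with S_1..S_t all ≥ -3.
f(t,s) = f(t-1,s-1) + f(t-1,s+1) for s ≥ -3; f(t,s) = 0 for s < -3.
t=0: f(0,0)=1
t=1: f(1,-1)=1 f(1,1)=1
t=2: f(2,-2)=1 f(2,0)=2 f(2,2)=1
t=3: f(3,-3)=1 f(3,-1)=3 f(3,1)=3 f(3,3)=1
t=4: f(4,-2)=4 f(4,0)=6 f(4,2)=4 f(4,4)=1
t=5: f(5,-3)=4 f(5,-1)=10 f(5,1)=10 f(5,3)=5 f(5,5)=1
t=6: f(6,-2)=14 f(6,0)=20 f(6,2)=15 f(6,4)=6 f(6,6)=1
t=7: f(7,-3)=14 f(7,-1)=34 f(7,1)=35 f(7,3)=21 f(7,5)=7 f(7,7)=1
t=8: f(8,-2)=48 f(8,0)=69 f(8,2)=56 f(8,4)=28 f(8,6)=8 f(8,8)=1
t=9: f(9,-3)=48 f(9,-1)=117 f(9,1)=125 f(9,3)=84 f(9,5)=36 f(9,7)=9 f(9,9)=1
t=10: f(10,-2)=165 f(10,0)=242 f(10,2)=209 f(10,4)=120 f(10,6)=45 f(10,8)=10 f(10,10)=1
t=11: f(11,-3)=165 f(11,-1)=407 f(11,1)=451 f(11,3)=329 f(11,5)=165 f(11,7)=55 f(11,9)=11 f(11,11)=1
t=12: f(12,-2)=572 f(12,0)=858 f(12,2)=780 f(12,4)=494 f(12,6)=220 f(12,8)=66 f(12,10)=12 f(12,12)=1
t=13: f(13,-3)=572 f(13,-1)=1430 f(13,1)=1638 f(13,3)=1274 f(13,5)=714 f(13,7)=286 f(13,9)=78 f(13,11)=13 f(13,13)=1
t=14: f(14,-2)=2002 f(14,0)=3068 f(14,2)=2912 f(14,4)=1988 f(14,6)=1000 f(14,8)=364 f(14,10)=91 f(14,12)=14 f(14,14)=1
t=15: f(15,-3)=2002 f(15,-1)=5070 f(15,1)=5980 f(15,3)=4900 f(15,5)=2988 f(15,7)=1364 f(15,9)=455 f(15,11)=105 f(15,13)=15 f(15,15)=1
t=16: f(16,-2)=7072 f(16,0)=11050 f(16,2)=10880 f(16,4)=7888 f(16,6)=4352 f(16,8)=1819 f(16,10)=560 f(16,12)=120 f(16,14)=16 f(16,16)=1
t=17: f(17,-3)=7072 f(17,-1)=18122 f(17,1)=21930 f(17,3)=18768 f(17,5)=12240 f(17,7)=6171 f(17,9)=2379 f(17,11)=680 f(17,13)=136 f(17,15)=17 f(17,17)=1
t=18: f(18,-2)=25194 f(18,0)=40052 f(18,2)=40698 f(18,4)=31008 f(18,6)=18411 f(18,8)=8550 f(18,10)=3059 f(18,12)=816 f(18,14)=153 f(18,16)=18 f(18,18)=1
t=19: f(19,-3)=25194 f(19,-1)=65246 f(19,1)=80750 f(19,3)=71706 f(19,5)=49419 f(19,7)=26961 f(19,9)=11609 f(19,11)=3875 f(19,13)=969 f(19,15)=171 f(19,17)=19 f(19,19)=1
t=20: f(20,-2)=90440 f(20,0)=145996 f(20,2)=152456 f(20,4)=121125 f(20,6)=76380 f(20,8)=38570 f(20,10)=15484 f(20,12)=4844 f(20,14)=1140 f(20,16)=190 f(20,18)=20 f(20,20)=1
t=21: f(21,-3)=90440 f(21,-1)=236436 f(21,1)=298452 f(21,3)=273581 f(21,5)=197505 f(21,7)=114950 f(21,9)=54054 f(21,11)=20328 f(21,13)=5984 f(21,15)=1330 f(21,17)=210 f(21,19)=21 f(21,21)=1
t=22: f(22,-2)=326876 f(22,0)=534888 f(22,2)=572033 f(22,4)=471086 f(22,6)=312455 f(22,8)=169004 f(22,10)=74382 f(22,12)=26312 f(22,14)=7314 f(22,16)=1540 f(22,18)=231 f(22,20)=22 f(22,22)=1
t=23: f(23,-3)=326876 f(23,-1)=861764 f(23,1)=1106921 f(23,3)=1043119 f(23,5)=783541 f(23,7)=481459 f(23,9)=243386 f(23,11)=100694 f(23,13)=33626 f(23,15)=8854 f(23,17)=1771 f(23,19)=253 f(23,21)=23 f(23,23)=1
t=24: f(24,-2)=1188640 f(24,0)=1968685 f(24,2)=2150040 f(24,4)=1826660 f(24,6)=1265000 f(24,8)=724845 f(24,10)=344080 f(24,12)=134320 f(24,14)=42480 f(24,16)=10625 f(24,18)=2024 f(24,20)=276 f(24,22)=24 f(24,24)=1
t=25: f(25,-3)=1188640 f(25,-1)=3157325 f(25,1)=4118725 f(25,3)=3976700 f(25,5)=3091660 f(25,7)=1989845 f(25,9)=1068925 f(25,11)=478400 f(25,13)=176800 f(25,15)=53105 f(25,17)=12649 f(25,19)=2300 f(25,21)=300 f(25,23)=25 f(25,25)=1
t=26: f(26,-2)=4345965 f(26,0)=7276050 f(26,2)=8095425 f(26,4)=7068360 f(26,6)=5081505 f(26,8)=3058770 f(26,10)=1547325 f(26,12)=655200 f(26,14)=229905 f(26,16)=65754 f(26,18)=14949 f(26,20)=2600 f(26,22)=325 f(26,24)=26 f(26,26)=1
t=27: f(27,-3)=4345965 f(27,-1)=11622015 f(27,1)=15371475 f(27,3)=15163785 f(27,5)=12149865 f(27,7)=8140275 f(27,9)=4606095 f(27,11)=2202525 f(27,13)=885105 f(27,15)=295659 f(27,17)=80703 f(27,19)=17549 f(27,21)=2925 f(27,23)=351 f(27,25)=27 f(27,27)=1
t=28: f(28,-2)=15967980 f(28,0)=26993490 f(28,2)=30535260 f(28,4)=27313650 f(28,6)=20290140 f(28,8)=12746370 f(28,10)=6808620 f(28,12)=3087630 f(28,14)=1180764 f(28,16)=376362 f(28,18)=98252 f(28,20)=20474 f(28,22)=3276 f(28,24)=378 f(28,26)=28 f(28,28)=1
Σ_s f(28,s) = 145422675
P = 145422675/268435456 = 145422675/268435456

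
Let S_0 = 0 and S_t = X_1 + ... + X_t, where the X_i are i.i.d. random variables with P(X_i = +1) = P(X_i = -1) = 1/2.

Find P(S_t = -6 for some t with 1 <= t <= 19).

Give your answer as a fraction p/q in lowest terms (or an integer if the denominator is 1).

Count via complement. Let g(t,s) = #length-t paths at position s with S_1..S_t all ≠ -6.
g(t,s) = g(t-1,s-1) + g(t-1,s+1) for s ≠ -6; g(t,-6) = 0.
t=0: g(0,0)=1
t=1: g(1,-1)=1 g(1,1)=1
t=2: g(2,-2)=1 g(2,0)=2 g(2,2)=1
t=3: g(3,-3)=1 g(3,-1)=3 g(3,1)=3 g(3,3)=1
t=4: g(4,-4)=1 g(4,-2)=4 g(4,0)=6 g(4,2)=4 g(4,4)=1
t=5: g(5,-5)=1 g(5,-3)=5 g(5,-1)=10 g(5,1)=10 g(5,3)=5 g(5,5)=1
t=6: g(6,-4)=6 g(6,-2)=15 g(6,0)=20 g(6,2)=15 g(6,4)=6 g(6,6)=1
t=7: g(7,-5)=6 g(7,-3)=21 g(7,-1)=35 g(7,1)=35 g(7,3)=21 g(7,5)=7 g(7,7)=1
t=8: g(8,-4)=27 g(8,-2)=56 g(8,0)=70 g(8,2)=56 g(8,4)=28 g(8,6)=8 g(8,8)=1
t=9: g(9,-5)=27 g(9,-3)=83 g(9,-1)=126 g(9,1)=126 g(9,3)=84 g(9,5)=36 g(9,7)=9 g(9,9)=1
t=10: g(10,-4)=110 g(10,-2)=209 g(10,0)=252 g(10,2)=210 g(10,4)=120 g(10,6)=45 g(10,8)=10 g(10,10)=1
t=11: g(11,-5)=110 g(11,-3)=319 g(11,-1)=461 g(11,1)=462 g(11,3)=330 g(11,5)=165 g(11,7)=55 g(11,9)=11 g(11,11)=1
t=12: g(12,-4)=429 g(12,-2)=780 g(12,0)=923 g(12,2)=792 g(12,4)=495 g(12,6)=220 g(12,8)=66 g(12,10)=12 g(12,12)=1
t=13: g(13,-5)=429 g(13,-3)=1209 g(13,-1)=1703 g(13,1)=1715 g(13,3)=1287 g(13,5)=715 g(13,7)=286 g(13,9)=78 g(13,11)=13 g(13,13)=1
t=14: g(14,-4)=1638 g(14,-2)=2912 g(14,0)=3418 g(14,2)=3002 g(14,4)=2002 g(14,6)=1001 g(14,8)=364 g(14,10)=91 g(14,12)=14 g(14,14)=1
t=15: g(15,-5)=1638 g(15,-3)=4550 g(15,-1)=6330 g(15,1)=6420 g(15,3)=5004 g(15,5)=3003 g(15,7)=1365 g(15,9)=455 g(15,11)=105 g(15,13)=15 g(15,15)=1
t=16: g(16,-4)=6188 g(16,-2)=10880 g(16,0)=12750 g(16,2)=11424 g(16,4)=8007 g(16,6)=4368 g(16,8)=1820 g(16,10)=560 g(16,12)=120 g(16,14)=16 g(16,16)=1
t=17: g(17,-5)=6188 g(17,-3)=17068 g(17,-1)=23630 g(17,1)=24174 g(17,3)=19431 g(17,5)=12375 g(17,7)=6188 g(17,9)=2380 g(17,11)=680 g(17,13)=136 g(17,15)=17 g(17,17)=1
t=18: g(18,-4)=23256 g(18,-2)=40698 g(18,0)=47804 g(18,2)=43605 g(18,4)=31806 g(18,6)=18563 g(18,8)=8568 g(18,10)=3060 g(18,12)=816 g(18,14)=153 g(18,16)=18 g(18,18)=1
t=19: g(19,-5)=23256 g(19,-3)=63954 g(19,-1)=88502 g(19,1)=91409 g(19,3)=75411 g(19,5)=50369 g(19,7)=27131 g(19,9)=11628 g(19,11)=3876 g(19,13)=969 g(19,15)=171 g(19,17)=19 g(19,19)=1
Paths never hitting -6: Σ_s g(19,s) = 436696
Paths hitting -6: 2^19 - 436696 = 87592
P = 87592/524288 = 10949/65536

Answer: 10949/65536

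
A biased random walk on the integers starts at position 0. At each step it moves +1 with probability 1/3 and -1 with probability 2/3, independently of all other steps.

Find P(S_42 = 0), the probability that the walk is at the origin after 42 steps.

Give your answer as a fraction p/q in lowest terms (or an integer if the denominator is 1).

To be at 0 after 42 steps: need exactly 21 steps of +1 and 21 of -1.
Number of such sequences: C(42,21) = 538257874440
Each has probability (1/3)^21 · (2/3)^21 = 2097152/109418989131512359209
P = 538257874440 · 2097152/109418989131512359209 = 376269525965864960/36472996377170786403

Answer: 376269525965864960/36472996377170786403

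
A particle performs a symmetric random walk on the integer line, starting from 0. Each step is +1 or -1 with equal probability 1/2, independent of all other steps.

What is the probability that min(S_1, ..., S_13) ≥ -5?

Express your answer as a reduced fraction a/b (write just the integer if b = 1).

Let f(t,s) = #length-t paths at position s with S_1..S_t all ≥ -5.
f(t,s) = f(t-1,s-1) + f(t-1,s+1) for s ≥ -5; f(t,s) = 0 for s < -5.
t=0: f(0,0)=1
t=1: f(1,-1)=1 f(1,1)=1
t=2: f(2,-2)=1 f(2,0)=2 f(2,2)=1
t=3: f(3,-3)=1 f(3,-1)=3 f(3,1)=3 f(3,3)=1
t=4: f(4,-4)=1 f(4,-2)=4 f(4,0)=6 f(4,2)=4 f(4,4)=1
t=5: f(5,-5)=1 f(5,-3)=5 f(5,-1)=10 f(5,1)=10 f(5,3)=5 f(5,5)=1
t=6: f(6,-4)=6 f(6,-2)=15 f(6,0)=20 f(6,2)=15 f(6,4)=6 f(6,6)=1
t=7: f(7,-5)=6 f(7,-3)=21 f(7,-1)=35 f(7,1)=35 f(7,3)=21 f(7,5)=7 f(7,7)=1
t=8: f(8,-4)=27 f(8,-2)=56 f(8,0)=70 f(8,2)=56 f(8,4)=28 f(8,6)=8 f(8,8)=1
t=9: f(9,-5)=27 f(9,-3)=83 f(9,-1)=126 f(9,1)=126 f(9,3)=84 f(9,5)=36 f(9,7)=9 f(9,9)=1
t=10: f(10,-4)=110 f(10,-2)=209 f(10,0)=252 f(10,2)=210 f(10,4)=120 f(10,6)=45 f(10,8)=10 f(10,10)=1
t=11: f(11,-5)=110 f(11,-3)=319 f(11,-1)=461 f(11,1)=462 f(11,3)=330 f(11,5)=165 f(11,7)=55 f(11,9)=11 f(11,11)=1
t=12: f(12,-4)=429 f(12,-2)=780 f(12,0)=923 f(12,2)=792 f(12,4)=495 f(12,6)=220 f(12,8)=66 f(12,10)=12 f(12,12)=1
t=13: f(13,-5)=429 f(13,-3)=1209 f(13,-1)=1703 f(13,1)=1715 f(13,3)=1287 f(13,5)=715 f(13,7)=286 f(13,9)=78 f(13,11)=13 f(13,13)=1
Σ_s f(13,s) = 7436
P = 7436/8192 = 1859/2048

Answer: 1859/2048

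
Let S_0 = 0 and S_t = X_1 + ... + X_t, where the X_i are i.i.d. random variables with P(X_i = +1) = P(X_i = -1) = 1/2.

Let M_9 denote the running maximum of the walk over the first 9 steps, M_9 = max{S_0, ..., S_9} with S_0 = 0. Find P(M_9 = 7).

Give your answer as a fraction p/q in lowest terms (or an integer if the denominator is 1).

Answer: 9/512

Derivation:
Let M_9 = max(S_0,...,S_9). Use the reflection principle: for j ≥ 1, #{paths with M_9 ≥ j} = #{S_9 ≥ j} + #{S_9 ≥ j+1}.
By reflection, #{M_9 ≥ 7} = #{S_9 ≥ 7} + #{S_9 ≥ 8} = 10 + 1 = 11.
#{M_9 ≥ 8} = #{S_9 ≥ 8} + #{S_9 ≥ 9} = 1 + 1 = 2.
#{M_9 = 7} = 11 - 2 = 9.
P(M_9 = 7) = 9/512 = 9/512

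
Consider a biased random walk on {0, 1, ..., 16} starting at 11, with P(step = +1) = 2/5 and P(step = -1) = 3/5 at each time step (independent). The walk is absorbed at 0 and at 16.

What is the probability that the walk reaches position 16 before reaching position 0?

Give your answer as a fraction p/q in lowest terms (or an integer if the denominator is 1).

Biased walk: p = 2/5, q = 3/5, r = q/p = 3/2
Gambler's ruin: P(hit 16 before 0 | start at 11) = (1 - r^a)/(1 - r^N)
r^11 = 177147/2048; r^16 = 43046721/65536
P = (1 - 177147/2048) / (1 - 43046721/65536) = -175099/2048 / -42981185/65536 = 5603168/42981185

Answer: 5603168/42981185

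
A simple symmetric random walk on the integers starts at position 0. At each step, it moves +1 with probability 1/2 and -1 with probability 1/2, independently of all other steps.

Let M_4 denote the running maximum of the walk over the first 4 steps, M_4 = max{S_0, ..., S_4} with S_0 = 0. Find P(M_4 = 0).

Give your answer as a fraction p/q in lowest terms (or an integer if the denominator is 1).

Answer: 3/8

Derivation:
Let M_4 = max(S_0,...,S_4). Use the reflection principle: for j ≥ 1, #{paths with M_4 ≥ j} = #{S_4 ≥ j} + #{S_4 ≥ j+1}.
P(M_4 ≥ 0) = 1 since S_0 = 0, so #{M_4 ≥ 0} = 16.
#{M_4 ≥ 1} = #{S_4 ≥ 1} + #{S_4 ≥ 2} = 5 + 5 = 10.
#{M_4 = 0} = 16 - 10 = 6.
P(M_4 = 0) = 6/16 = 3/8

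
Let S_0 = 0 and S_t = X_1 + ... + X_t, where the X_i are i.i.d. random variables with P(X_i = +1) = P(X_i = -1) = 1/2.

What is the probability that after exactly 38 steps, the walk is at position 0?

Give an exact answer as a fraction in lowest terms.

Answer: 4418157975/34359738368

Derivation:
To return to 0 after 38 steps: need exactly 19 steps of +1 and 19 of -1.
Favorable paths: C(38,19) = 35345263800
Total paths: 2^38 = 274877906944
P = 35345263800/274877906944 = 4418157975/34359738368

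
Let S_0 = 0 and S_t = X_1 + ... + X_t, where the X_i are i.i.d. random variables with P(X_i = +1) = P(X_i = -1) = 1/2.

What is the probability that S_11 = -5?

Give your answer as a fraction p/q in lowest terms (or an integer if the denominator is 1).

To reach position -5 after 11 steps: need 3 steps of +1 and 8 of -1.
Favorable paths: C(11,3) = 165
Total paths: 2^11 = 2048
P = 165/2048 = 165/2048

Answer: 165/2048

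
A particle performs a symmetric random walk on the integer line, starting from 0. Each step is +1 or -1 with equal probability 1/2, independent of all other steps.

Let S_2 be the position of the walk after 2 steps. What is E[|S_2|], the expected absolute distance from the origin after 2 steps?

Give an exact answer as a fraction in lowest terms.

S_2 takes values m ≡ 0 (mod 2) with |m| ≤ 2; P(S_2=m) = C(2,(2+m)/2)/2^2.
Total paths: 2^2 = 4
Distribution: P(S=-2)=1/4, P(S=0)=2/4, P(S=2)=1/4
E[|S_2|] = Σ_m |m|·P(S_2=m) = 4/4 = 1

Answer: 1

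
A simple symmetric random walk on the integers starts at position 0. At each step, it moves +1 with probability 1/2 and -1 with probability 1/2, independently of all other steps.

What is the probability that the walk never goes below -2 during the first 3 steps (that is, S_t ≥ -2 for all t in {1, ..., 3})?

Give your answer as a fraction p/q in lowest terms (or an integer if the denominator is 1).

Answer: 7/8

Derivation:
Let f(t,s) = #length-t paths at position s with S_1..S_t all ≥ -2.
f(t,s) = f(t-1,s-1) + f(t-1,s+1) for s ≥ -2; f(t,s) = 0 for s < -2.
t=0: f(0,0)=1
t=1: f(1,-1)=1 f(1,1)=1
t=2: f(2,-2)=1 f(2,0)=2 f(2,2)=1
t=3: f(3,-1)=3 f(3,1)=3 f(3,3)=1
Σ_s f(3,s) = 7
P = 7/8 = 7/8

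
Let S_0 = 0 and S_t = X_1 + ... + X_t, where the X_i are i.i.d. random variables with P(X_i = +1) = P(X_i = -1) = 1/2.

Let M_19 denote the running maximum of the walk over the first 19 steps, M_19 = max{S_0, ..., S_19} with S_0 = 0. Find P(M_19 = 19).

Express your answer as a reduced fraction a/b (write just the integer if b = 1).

Answer: 1/524288

Derivation:
Let M_19 = max(S_0,...,S_19). Use the reflection principle: for j ≥ 1, #{paths with M_19 ≥ j} = #{S_19 ≥ j} + #{S_19 ≥ j+1}.
By reflection, #{M_19 ≥ 19} = #{S_19 ≥ 19} + #{S_19 ≥ 20} = 1 + 0 = 1.
#{M_19 ≥ 20} = #{S_19 ≥ 20} + #{S_19 ≥ 21} = 0 + 0 = 0.
#{M_19 = 19} = 1 - 0 = 1.
P(M_19 = 19) = 1/524288 = 1/524288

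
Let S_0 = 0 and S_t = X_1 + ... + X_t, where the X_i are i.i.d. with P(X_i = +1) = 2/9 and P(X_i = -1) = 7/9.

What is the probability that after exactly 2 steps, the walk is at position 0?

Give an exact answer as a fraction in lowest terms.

Answer: 28/81

Derivation:
To be at 0 after 2 steps: need exactly 1 step of +1 and 1 of -1.
Number of such sequences: C(2,1) = 2
Each has probability (2/9)^1 · (7/9)^1 = 14/81
P = 2 · 14/81 = 28/81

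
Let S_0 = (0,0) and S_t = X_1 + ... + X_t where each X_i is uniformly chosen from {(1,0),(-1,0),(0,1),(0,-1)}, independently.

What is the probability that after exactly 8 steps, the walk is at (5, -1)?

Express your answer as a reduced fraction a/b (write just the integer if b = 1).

Let h be the number of horizontal steps (so 8-h are vertical). To end at (5,-1) need (h+5)/2 right-steps and ((8-h)-1)/2 up-steps.
Sum over h with 5 ≤ h ≤ 7, h ≡ 1 (mod 2), 8-h ≡ 1 (mod 2):
h=5: C(8,5)·C(5,5)·C(3,1) = 56·1·3 = 168
h=7: C(8,7)·C(7,6)·C(1,0) = 8·7·1 = 56
Total favorable: 224
Total paths: 4^8 = 65536
P = 224/65536 = 7/2048

Answer: 7/2048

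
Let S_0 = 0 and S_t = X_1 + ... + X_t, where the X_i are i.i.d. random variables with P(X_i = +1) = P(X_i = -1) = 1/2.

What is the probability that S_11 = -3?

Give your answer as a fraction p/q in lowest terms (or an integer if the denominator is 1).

To reach position -3 after 11 steps: need 4 steps of +1 and 7 of -1.
Favorable paths: C(11,4) = 330
Total paths: 2^11 = 2048
P = 330/2048 = 165/1024

Answer: 165/1024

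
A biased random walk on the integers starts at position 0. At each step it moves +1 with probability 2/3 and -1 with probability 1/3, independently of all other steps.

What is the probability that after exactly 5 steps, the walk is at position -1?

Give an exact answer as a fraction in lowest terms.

To reach position -1 after 5 steps: need 2 steps of +1 and 3 steps of -1.
Number of such sequences: C(5,2) = 10
Each has probability (2/3)^2 · (1/3)^3 = 4/243
P = 10 · 4/243 = 40/243

Answer: 40/243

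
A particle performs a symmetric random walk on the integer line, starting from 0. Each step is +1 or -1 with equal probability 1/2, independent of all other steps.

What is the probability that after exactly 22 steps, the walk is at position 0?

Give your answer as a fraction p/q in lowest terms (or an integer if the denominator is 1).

Answer: 88179/524288

Derivation:
To return to 0 after 22 steps: need exactly 11 steps of +1 and 11 of -1.
Favorable paths: C(22,11) = 705432
Total paths: 2^22 = 4194304
P = 705432/4194304 = 88179/524288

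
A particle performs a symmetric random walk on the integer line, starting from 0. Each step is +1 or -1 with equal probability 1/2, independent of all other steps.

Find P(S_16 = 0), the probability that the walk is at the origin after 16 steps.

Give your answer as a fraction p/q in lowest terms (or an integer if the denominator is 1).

Answer: 6435/32768

Derivation:
To return to 0 after 16 steps: need exactly 8 steps of +1 and 8 of -1.
Favorable paths: C(16,8) = 12870
Total paths: 2^16 = 65536
P = 12870/65536 = 6435/32768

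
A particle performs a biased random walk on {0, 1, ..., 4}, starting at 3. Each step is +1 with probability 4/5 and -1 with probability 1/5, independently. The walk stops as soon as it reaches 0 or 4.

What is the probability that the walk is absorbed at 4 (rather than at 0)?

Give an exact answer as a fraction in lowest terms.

Biased walk: p = 4/5, q = 1/5, r = q/p = 1/4
Gambler's ruin: P(hit 4 before 0 | start at 3) = (1 - r^a)/(1 - r^N)
r^3 = 1/64; r^4 = 1/256
P = (1 - 1/64) / (1 - 1/256) = 63/64 / 255/256 = 84/85

Answer: 84/85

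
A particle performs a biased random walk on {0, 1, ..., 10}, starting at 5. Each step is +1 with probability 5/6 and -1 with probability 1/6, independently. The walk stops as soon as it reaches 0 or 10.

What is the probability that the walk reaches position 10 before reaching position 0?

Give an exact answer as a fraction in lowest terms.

Answer: 3125/3126

Derivation:
Biased walk: p = 5/6, q = 1/6, r = q/p = 1/5
Gambler's ruin: P(hit 10 before 0 | start at 5) = (1 - r^a)/(1 - r^N)
r^5 = 1/3125; r^10 = 1/9765625
P = (1 - 1/3125) / (1 - 1/9765625) = 3124/3125 / 9765624/9765625 = 3125/3126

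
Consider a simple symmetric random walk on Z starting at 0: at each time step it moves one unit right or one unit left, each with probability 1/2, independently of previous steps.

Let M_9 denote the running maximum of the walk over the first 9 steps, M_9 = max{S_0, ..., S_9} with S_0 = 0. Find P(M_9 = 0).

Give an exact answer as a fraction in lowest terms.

Let M_9 = max(S_0,...,S_9). Use the reflection principle: for j ≥ 1, #{paths with M_9 ≥ j} = #{S_9 ≥ j} + #{S_9 ≥ j+1}.
P(M_9 ≥ 0) = 1 since S_0 = 0, so #{M_9 ≥ 0} = 512.
#{M_9 ≥ 1} = #{S_9 ≥ 1} + #{S_9 ≥ 2} = 256 + 130 = 386.
#{M_9 = 0} = 512 - 386 = 126.
P(M_9 = 0) = 126/512 = 63/256

Answer: 63/256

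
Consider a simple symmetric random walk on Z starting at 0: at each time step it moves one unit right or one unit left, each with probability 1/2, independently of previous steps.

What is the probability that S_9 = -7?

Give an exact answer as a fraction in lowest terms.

To reach position -7 after 9 steps: need 1 step of +1 and 8 of -1.
Favorable paths: C(9,1) = 9
Total paths: 2^9 = 512
P = 9/512 = 9/512

Answer: 9/512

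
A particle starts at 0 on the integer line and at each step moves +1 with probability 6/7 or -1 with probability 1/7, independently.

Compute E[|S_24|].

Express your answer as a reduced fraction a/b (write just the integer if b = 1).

S_24 takes values m ≡ 0 (mod 2) with |m| ≤ 24; P(S_24=m) = C(24,(24+m)/2) · (6/7)^((24+m)/2) · (1/7)^((24-m)/2).
Distribution: P(S=-24)=1/191581231380566414401, P(S=-22)=144/191581231380566414401, P(S=-20)=9936/191581231380566414401, P(S=-18)=437184/191581231380566414401, P(S=-16)=1967328/27368747340080916343, P(S=-14)=47215872/27368747340080916343, P(S=-12)=897101568/27368747340080916343, P(S=-10)=96886969344/191581231380566414401, P(S=-8)=1235308859136/191581231380566414401, P(S=-6)=13176627830784/191581231380566414401, P(S=-4)=118589650477056/191581231380566414401, P(S=-2)=129370527793152/27368747340080916343, P(S=0)=840908430655488/27368747340080916343, P(S=2)=4657339000553472/27368747340080916343, P(S=4)=153692187018264576/191581231380566414401, P(S=6)=614768748073058304/191581231380566414401, P(S=8)=2074844524746571776/191581231380566414401, P(S=10)=5858384540460908544/191581231380566414401, P(S=12)=1952794846820302848/27368747340080916343, P(S=14)=3700032341343731712/27368747340080916343, P(S=16)=5550048512015597568/27368747340080916343, P(S=18)=44400388096124780544/191581231380566414401, P(S=20)=36327590260465729536/191581231380566414401, P(S=22)=18953525353286467584/191581231380566414401, P(S=24)=4738381338321616896/191581231380566414401
E[|S_24|] = Σ_m |m|·P(S_24=m) = 469179204554904469512/27368747340080916343

Answer: 469179204554904469512/27368747340080916343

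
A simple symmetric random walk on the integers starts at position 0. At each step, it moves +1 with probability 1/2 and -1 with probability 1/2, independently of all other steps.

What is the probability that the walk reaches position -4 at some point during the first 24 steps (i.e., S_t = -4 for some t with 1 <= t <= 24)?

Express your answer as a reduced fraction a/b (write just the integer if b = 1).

Answer: 1779879/4194304

Derivation:
Count via complement. Let g(t,s) = #length-t paths at position s with S_1..S_t all ≠ -4.
g(t,s) = g(t-1,s-1) + g(t-1,s+1) for s ≠ -4; g(t,-4) = 0.
t=0: g(0,0)=1
t=1: g(1,-1)=1 g(1,1)=1
t=2: g(2,-2)=1 g(2,0)=2 g(2,2)=1
t=3: g(3,-3)=1 g(3,-1)=3 g(3,1)=3 g(3,3)=1
t=4: g(4,-2)=4 g(4,0)=6 g(4,2)=4 g(4,4)=1
t=5: g(5,-3)=4 g(5,-1)=10 g(5,1)=10 g(5,3)=5 g(5,5)=1
t=6: g(6,-2)=14 g(6,0)=20 g(6,2)=15 g(6,4)=6 g(6,6)=1
t=7: g(7,-3)=14 g(7,-1)=34 g(7,1)=35 g(7,3)=21 g(7,5)=7 g(7,7)=1
t=8: g(8,-2)=48 g(8,0)=69 g(8,2)=56 g(8,4)=28 g(8,6)=8 g(8,8)=1
t=9: g(9,-3)=48 g(9,-1)=117 g(9,1)=125 g(9,3)=84 g(9,5)=36 g(9,7)=9 g(9,9)=1
t=10: g(10,-2)=165 g(10,0)=242 g(10,2)=209 g(10,4)=120 g(10,6)=45 g(10,8)=10 g(10,10)=1
t=11: g(11,-3)=165 g(11,-1)=407 g(11,1)=451 g(11,3)=329 g(11,5)=165 g(11,7)=55 g(11,9)=11 g(11,11)=1
t=12: g(12,-2)=572 g(12,0)=858 g(12,2)=780 g(12,4)=494 g(12,6)=220 g(12,8)=66 g(12,10)=12 g(12,12)=1
t=13: g(13,-3)=572 g(13,-1)=1430 g(13,1)=1638 g(13,3)=1274 g(13,5)=714 g(13,7)=286 g(13,9)=78 g(13,11)=13 g(13,13)=1
t=14: g(14,-2)=2002 g(14,0)=3068 g(14,2)=2912 g(14,4)=1988 g(14,6)=1000 g(14,8)=364 g(14,10)=91 g(14,12)=14 g(14,14)=1
t=15: g(15,-3)=2002 g(15,-1)=5070 g(15,1)=5980 g(15,3)=4900 g(15,5)=2988 g(15,7)=1364 g(15,9)=455 g(15,11)=105 g(15,13)=15 g(15,15)=1
t=16: g(16,-2)=7072 g(16,0)=11050 g(16,2)=10880 g(16,4)=7888 g(16,6)=4352 g(16,8)=1819 g(16,10)=560 g(16,12)=120 g(16,14)=16 g(16,16)=1
t=17: g(17,-3)=7072 g(17,-1)=18122 g(17,1)=21930 g(17,3)=18768 g(17,5)=12240 g(17,7)=6171 g(17,9)=2379 g(17,11)=680 g(17,13)=136 g(17,15)=17 g(17,17)=1
t=18: g(18,-2)=25194 g(18,0)=40052 g(18,2)=40698 g(18,4)=31008 g(18,6)=18411 g(18,8)=8550 g(18,10)=3059 g(18,12)=816 g(18,14)=153 g(18,16)=18 g(18,18)=1
t=19: g(19,-3)=25194 g(19,-1)=65246 g(19,1)=80750 g(19,3)=71706 g(19,5)=49419 g(19,7)=26961 g(19,9)=11609 g(19,11)=3875 g(19,13)=969 g(19,15)=171 g(19,17)=19 g(19,19)=1
t=20: g(20,-2)=90440 g(20,0)=145996 g(20,2)=152456 g(20,4)=121125 g(20,6)=76380 g(20,8)=38570 g(20,10)=15484 g(20,12)=4844 g(20,14)=1140 g(20,16)=190 g(20,18)=20 g(20,20)=1
t=21: g(21,-3)=90440 g(21,-1)=236436 g(21,1)=298452 g(21,3)=273581 g(21,5)=197505 g(21,7)=114950 g(21,9)=54054 g(21,11)=20328 g(21,13)=5984 g(21,15)=1330 g(21,17)=210 g(21,19)=21 g(21,21)=1
t=22: g(22,-2)=326876 g(22,0)=534888 g(22,2)=572033 g(22,4)=471086 g(22,6)=312455 g(22,8)=169004 g(22,10)=74382 g(22,12)=26312 g(22,14)=7314 g(22,16)=1540 g(22,18)=231 g(22,20)=22 g(22,22)=1
t=23: g(23,-3)=326876 g(23,-1)=861764 g(23,1)=1106921 g(23,3)=1043119 g(23,5)=783541 g(23,7)=481459 g(23,9)=243386 g(23,11)=100694 g(23,13)=33626 g(23,15)=8854 g(23,17)=1771 g(23,19)=253 g(23,21)=23 g(23,23)=1
t=24: g(24,-2)=1188640 g(24,0)=1968685 g(24,2)=2150040 g(24,4)=1826660 g(24,6)=1265000 g(24,8)=724845 g(24,10)=344080 g(24,12)=134320 g(24,14)=42480 g(24,16)=10625 g(24,18)=2024 g(24,20)=276 g(24,22)=24 g(24,24)=1
Paths never hitting -4: Σ_s g(24,s) = 9657700
Paths hitting -4: 2^24 - 9657700 = 7119516
P = 7119516/16777216 = 1779879/4194304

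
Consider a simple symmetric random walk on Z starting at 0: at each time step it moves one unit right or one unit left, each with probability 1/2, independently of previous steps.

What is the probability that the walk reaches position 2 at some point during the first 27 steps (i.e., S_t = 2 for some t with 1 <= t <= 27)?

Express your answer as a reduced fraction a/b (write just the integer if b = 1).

Count via complement. Let g(t,s) = #length-t paths at position s with S_1..S_t all ≠ 2.
g(t,s) = g(t-1,s-1) + g(t-1,s+1) for s ≠ 2; g(t,2) = 0.
t=0: g(0,0)=1
t=1: g(1,-1)=1 g(1,1)=1
t=2: g(2,-2)=1 g(2,0)=2
t=3: g(3,-3)=1 g(3,-1)=3 g(3,1)=2
t=4: g(4,-4)=1 g(4,-2)=4 g(4,0)=5
t=5: g(5,-5)=1 g(5,-3)=5 g(5,-1)=9 g(5,1)=5
t=6: g(6,-6)=1 g(6,-4)=6 g(6,-2)=14 g(6,0)=14
t=7: g(7,-7)=1 g(7,-5)=7 g(7,-3)=20 g(7,-1)=28 g(7,1)=14
t=8: g(8,-8)=1 g(8,-6)=8 g(8,-4)=27 g(8,-2)=48 g(8,0)=42
t=9: g(9,-9)=1 g(9,-7)=9 g(9,-5)=35 g(9,-3)=75 g(9,-1)=90 g(9,1)=42
t=10: g(10,-10)=1 g(10,-8)=10 g(10,-6)=44 g(10,-4)=110 g(10,-2)=165 g(10,0)=132
t=11: g(11,-11)=1 g(11,-9)=11 g(11,-7)=54 g(11,-5)=154 g(11,-3)=275 g(11,-1)=297 g(11,1)=132
t=12: g(12,-12)=1 g(12,-10)=12 g(12,-8)=65 g(12,-6)=208 g(12,-4)=429 g(12,-2)=572 g(12,0)=429
t=13: g(13,-13)=1 g(13,-11)=13 g(13,-9)=77 g(13,-7)=273 g(13,-5)=637 g(13,-3)=1001 g(13,-1)=1001 g(13,1)=429
t=14: g(14,-14)=1 g(14,-12)=14 g(14,-10)=90 g(14,-8)=350 g(14,-6)=910 g(14,-4)=1638 g(14,-2)=2002 g(14,0)=1430
t=15: g(15,-15)=1 g(15,-13)=15 g(15,-11)=104 g(15,-9)=440 g(15,-7)=1260 g(15,-5)=2548 g(15,-3)=3640 g(15,-1)=3432 g(15,1)=1430
t=16: g(16,-16)=1 g(16,-14)=16 g(16,-12)=119 g(16,-10)=544 g(16,-8)=1700 g(16,-6)=3808 g(16,-4)=6188 g(16,-2)=7072 g(16,0)=4862
t=17: g(17,-17)=1 g(17,-15)=17 g(17,-13)=135 g(17,-11)=663 g(17,-9)=2244 g(17,-7)=5508 g(17,-5)=9996 g(17,-3)=13260 g(17,-1)=11934 g(17,1)=4862
t=18: g(18,-18)=1 g(18,-16)=18 g(18,-14)=152 g(18,-12)=798 g(18,-10)=2907 g(18,-8)=7752 g(18,-6)=15504 g(18,-4)=23256 g(18,-2)=25194 g(18,0)=16796
t=19: g(19,-19)=1 g(19,-17)=19 g(19,-15)=170 g(19,-13)=950 g(19,-11)=3705 g(19,-9)=10659 g(19,-7)=23256 g(19,-5)=38760 g(19,-3)=48450 g(19,-1)=41990 g(19,1)=16796
t=20: g(20,-20)=1 g(20,-18)=20 g(20,-16)=189 g(20,-14)=1120 g(20,-12)=4655 g(20,-10)=14364 g(20,-8)=33915 g(20,-6)=62016 g(20,-4)=87210 g(20,-2)=90440 g(20,0)=58786
t=21: g(21,-21)=1 g(21,-19)=21 g(21,-17)=209 g(21,-15)=1309 g(21,-13)=5775 g(21,-11)=19019 g(21,-9)=48279 g(21,-7)=95931 g(21,-5)=149226 g(21,-3)=177650 g(21,-1)=149226 g(21,1)=58786
t=22: g(22,-22)=1 g(22,-20)=22 g(22,-18)=230 g(22,-16)=1518 g(22,-14)=7084 g(22,-12)=24794 g(22,-10)=67298 g(22,-8)=144210 g(22,-6)=245157 g(22,-4)=326876 g(22,-2)=326876 g(22,0)=208012
t=23: g(23,-23)=1 g(23,-21)=23 g(23,-19)=252 g(23,-17)=1748 g(23,-15)=8602 g(23,-13)=31878 g(23,-11)=92092 g(23,-9)=211508 g(23,-7)=389367 g(23,-5)=572033 g(23,-3)=653752 g(23,-1)=534888 g(23,1)=208012
t=24: g(24,-24)=1 g(24,-22)=24 g(24,-20)=275 g(24,-18)=2000 g(24,-16)=10350 g(24,-14)=40480 g(24,-12)=123970 g(24,-10)=303600 g(24,-8)=600875 g(24,-6)=961400 g(24,-4)=1225785 g(24,-2)=1188640 g(24,0)=742900
t=25: g(25,-25)=1 g(25,-23)=25 g(25,-21)=299 g(25,-19)=2275 g(25,-17)=12350 g(25,-15)=50830 g(25,-13)=164450 g(25,-11)=427570 g(25,-9)=904475 g(25,-7)=1562275 g(25,-5)=2187185 g(25,-3)=2414425 g(25,-1)=1931540 g(25,1)=742900
t=26: g(26,-26)=1 g(26,-24)=26 g(26,-22)=324 g(26,-20)=2574 g(26,-18)=14625 g(26,-16)=63180 g(26,-14)=215280 g(26,-12)=592020 g(26,-10)=1332045 g(26,-8)=2466750 g(26,-6)=3749460 g(26,-4)=4601610 g(26,-2)=4345965 g(26,0)=2674440
t=27: g(27,-27)=1 g(27,-25)=27 g(27,-23)=350 g(27,-21)=2898 g(27,-19)=17199 g(27,-17)=77805 g(27,-15)=278460 g(27,-13)=807300 g(27,-11)=1924065 g(27,-9)=3798795 g(27,-7)=6216210 g(27,-5)=8351070 g(27,-3)=8947575 g(27,-1)=7020405 g(27,1)=2674440
Paths never hitting 2: Σ_s g(27,s) = 40116600
Paths hitting 2: 2^27 - 40116600 = 94101128
P = 94101128/134217728 = 11762641/16777216

Answer: 11762641/16777216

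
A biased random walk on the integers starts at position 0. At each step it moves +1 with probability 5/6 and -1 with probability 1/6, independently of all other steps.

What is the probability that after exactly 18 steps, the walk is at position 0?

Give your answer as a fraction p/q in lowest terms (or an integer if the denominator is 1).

To be at 0 after 18 steps: need exactly 9 steps of +1 and 9 of -1.
Number of such sequences: C(18,9) = 48620
Each has probability (5/6)^9 · (1/6)^9 = 1953125/101559956668416
P = 48620 · 1953125/101559956668416 = 23740234375/25389989167104

Answer: 23740234375/25389989167104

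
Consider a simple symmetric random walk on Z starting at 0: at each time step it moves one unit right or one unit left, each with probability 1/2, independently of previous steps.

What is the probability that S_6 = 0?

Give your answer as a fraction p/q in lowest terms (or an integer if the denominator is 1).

Answer: 5/16

Derivation:
To return to 0 after 6 steps: need exactly 3 steps of +1 and 3 of -1.
Favorable paths: C(6,3) = 20
Total paths: 2^6 = 64
P = 20/64 = 5/16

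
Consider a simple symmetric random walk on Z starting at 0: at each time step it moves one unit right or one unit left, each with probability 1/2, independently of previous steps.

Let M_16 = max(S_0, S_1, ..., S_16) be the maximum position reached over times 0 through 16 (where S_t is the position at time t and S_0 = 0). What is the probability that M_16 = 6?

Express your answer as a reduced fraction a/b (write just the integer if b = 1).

Let M_16 = max(S_0,...,S_16). Use the reflection principle: for j ≥ 1, #{paths with M_16 ≥ j} = #{S_16 ≥ j} + #{S_16 ≥ j+1}.
By reflection, #{M_16 ≥ 6} = #{S_16 ≥ 6} + #{S_16 ≥ 7} = 6885 + 2517 = 9402.
#{M_16 ≥ 7} = #{S_16 ≥ 7} + #{S_16 ≥ 8} = 2517 + 2517 = 5034.
#{M_16 = 6} = 9402 - 5034 = 4368.
P(M_16 = 6) = 4368/65536 = 273/4096

Answer: 273/4096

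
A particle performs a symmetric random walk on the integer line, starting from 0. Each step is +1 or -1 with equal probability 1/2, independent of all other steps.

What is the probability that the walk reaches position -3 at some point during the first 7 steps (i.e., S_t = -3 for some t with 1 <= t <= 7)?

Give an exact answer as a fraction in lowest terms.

Count via complement. Let g(t,s) = #length-t paths at position s with S_1..S_t all ≠ -3.
g(t,s) = g(t-1,s-1) + g(t-1,s+1) for s ≠ -3; g(t,-3) = 0.
t=0: g(0,0)=1
t=1: g(1,-1)=1 g(1,1)=1
t=2: g(2,-2)=1 g(2,0)=2 g(2,2)=1
t=3: g(3,-1)=3 g(3,1)=3 g(3,3)=1
t=4: g(4,-2)=3 g(4,0)=6 g(4,2)=4 g(4,4)=1
t=5: g(5,-1)=9 g(5,1)=10 g(5,3)=5 g(5,5)=1
t=6: g(6,-2)=9 g(6,0)=19 g(6,2)=15 g(6,4)=6 g(6,6)=1
t=7: g(7,-1)=28 g(7,1)=34 g(7,3)=21 g(7,5)=7 g(7,7)=1
Paths never hitting -3: Σ_s g(7,s) = 91
Paths hitting -3: 2^7 - 91 = 37
P = 37/128 = 37/128

Answer: 37/128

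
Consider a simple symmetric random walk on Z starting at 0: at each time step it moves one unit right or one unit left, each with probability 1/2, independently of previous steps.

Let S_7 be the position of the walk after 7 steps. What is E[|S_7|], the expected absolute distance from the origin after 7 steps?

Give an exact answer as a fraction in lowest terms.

Answer: 35/16

Derivation:
S_7 takes values m ≡ 1 (mod 2) with |m| ≤ 7; P(S_7=m) = C(7,(7+m)/2)/2^7.
Total paths: 2^7 = 128
Distribution: P(S=-7)=1/128, P(S=-5)=7/128, P(S=-3)=21/128, P(S=-1)=35/128, P(S=1)=35/128, P(S=3)=21/128, P(S=5)=7/128, P(S=7)=1/128
E[|S_7|] = Σ_m |m|·P(S_7=m) = 280/128 = 35/16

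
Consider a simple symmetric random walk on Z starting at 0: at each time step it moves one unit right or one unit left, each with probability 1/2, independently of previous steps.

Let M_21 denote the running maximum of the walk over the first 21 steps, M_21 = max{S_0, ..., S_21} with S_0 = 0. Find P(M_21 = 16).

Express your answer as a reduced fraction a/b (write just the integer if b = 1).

Answer: 105/1048576

Derivation:
Let M_21 = max(S_0,...,S_21). Use the reflection principle: for j ≥ 1, #{paths with M_21 ≥ j} = #{S_21 ≥ j} + #{S_21 ≥ j+1}.
By reflection, #{M_21 ≥ 16} = #{S_21 ≥ 16} + #{S_21 ≥ 17} = 232 + 232 = 464.
#{M_21 ≥ 17} = #{S_21 ≥ 17} + #{S_21 ≥ 18} = 232 + 22 = 254.
#{M_21 = 16} = 464 - 254 = 210.
P(M_21 = 16) = 210/2097152 = 105/1048576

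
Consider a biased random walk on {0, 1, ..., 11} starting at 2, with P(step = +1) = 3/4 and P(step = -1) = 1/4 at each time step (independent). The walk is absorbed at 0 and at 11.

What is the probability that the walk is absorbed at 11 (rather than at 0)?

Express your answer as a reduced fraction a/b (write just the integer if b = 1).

Answer: 78732/88573

Derivation:
Biased walk: p = 3/4, q = 1/4, r = q/p = 1/3
Gambler's ruin: P(hit 11 before 0 | start at 2) = (1 - r^a)/(1 - r^N)
r^2 = 1/9; r^11 = 1/177147
P = (1 - 1/9) / (1 - 1/177147) = 8/9 / 177146/177147 = 78732/88573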